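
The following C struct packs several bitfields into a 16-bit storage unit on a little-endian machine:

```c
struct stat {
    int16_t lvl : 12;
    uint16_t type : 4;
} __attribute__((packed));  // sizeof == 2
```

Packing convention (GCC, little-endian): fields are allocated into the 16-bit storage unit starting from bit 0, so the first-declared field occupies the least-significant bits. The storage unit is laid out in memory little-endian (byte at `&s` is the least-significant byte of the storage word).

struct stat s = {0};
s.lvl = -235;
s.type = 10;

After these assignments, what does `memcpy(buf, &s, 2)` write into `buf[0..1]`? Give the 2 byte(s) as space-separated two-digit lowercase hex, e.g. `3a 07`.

lvl:12 = -235 → 0xf15 << 0 → word 0x0f15
type:4 = 10 → 0xa << 12 → word 0xaf15
word = 0xaf15 → little-endian bytes:
  [0]=0x15  [1]=0xaf

15 af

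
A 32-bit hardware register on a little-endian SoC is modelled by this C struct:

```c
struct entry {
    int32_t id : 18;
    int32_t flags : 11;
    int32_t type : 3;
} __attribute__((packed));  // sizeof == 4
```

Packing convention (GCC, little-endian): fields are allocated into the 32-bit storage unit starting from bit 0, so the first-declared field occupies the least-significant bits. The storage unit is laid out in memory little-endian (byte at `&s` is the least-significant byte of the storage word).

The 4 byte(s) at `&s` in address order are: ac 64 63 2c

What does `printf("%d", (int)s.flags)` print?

792

[0]=0xac [1]=0x64 [2]=0x63 [3]=0x2c (little-endian) → word 0x2c6364ac
id [0+:18] = (word>>0) & 0x3ffff = 222380
flags [18+:11] = (word>>18) & 0x7ff = 792  ←
type [29+:3] = (word>>29) & 0x7 = 1
flags signed 11b, MSB=0: value = 792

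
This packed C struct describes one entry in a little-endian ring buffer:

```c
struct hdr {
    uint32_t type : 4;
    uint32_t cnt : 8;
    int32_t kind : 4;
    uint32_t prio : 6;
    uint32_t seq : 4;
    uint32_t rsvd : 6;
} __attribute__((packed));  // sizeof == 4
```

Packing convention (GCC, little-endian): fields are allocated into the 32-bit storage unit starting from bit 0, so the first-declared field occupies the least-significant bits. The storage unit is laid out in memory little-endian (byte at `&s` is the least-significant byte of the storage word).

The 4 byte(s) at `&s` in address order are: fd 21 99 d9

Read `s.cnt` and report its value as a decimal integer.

[0]=0xfd [1]=0x21 [2]=0x99 [3]=0xd9 (little-endian) → word 0xd99921fd
type:4 @ bit 0 → (0xd99921fd>>0)&0xf = 0xd
cnt:8 @ bit 4 → (0xd99921fd>>4)&0xff = 0x1f  ←
kind:4 @ bit 12 → (0xd99921fd>>12)&0xf = 0x2
prio:6 @ bit 16 → (0xd99921fd>>16)&0x3f = 0x19
seq:4 @ bit 22 → (0xd99921fd>>22)&0xf = 0x6
rsvd:6 @ bit 26 → (0xd99921fd>>26)&0x3f = 0x36

31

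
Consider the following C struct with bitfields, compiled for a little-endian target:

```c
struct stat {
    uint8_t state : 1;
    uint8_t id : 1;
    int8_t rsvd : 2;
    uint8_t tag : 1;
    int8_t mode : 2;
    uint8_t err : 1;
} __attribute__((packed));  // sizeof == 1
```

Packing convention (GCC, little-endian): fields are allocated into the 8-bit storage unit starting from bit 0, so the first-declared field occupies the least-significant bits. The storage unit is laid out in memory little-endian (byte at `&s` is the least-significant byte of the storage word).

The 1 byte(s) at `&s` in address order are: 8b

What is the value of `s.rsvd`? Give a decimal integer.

-2

[0]=0x8b (little-endian) → word 0x8b
state [0+:1] = (word>>0) & 0x1 = 1
id [1+:1] = (word>>1) & 0x1 = 1
rsvd [2+:2] = (word>>2) & 0x3 = 2  ←
tag [4+:1] = (word>>4) & 0x1 = 0
mode [5+:2] = (word>>5) & 0x3 = 0
err [7+:1] = (word>>7) & 0x1 = 1
rsvd signed 2b, MSB=1: 2 - 4 = -2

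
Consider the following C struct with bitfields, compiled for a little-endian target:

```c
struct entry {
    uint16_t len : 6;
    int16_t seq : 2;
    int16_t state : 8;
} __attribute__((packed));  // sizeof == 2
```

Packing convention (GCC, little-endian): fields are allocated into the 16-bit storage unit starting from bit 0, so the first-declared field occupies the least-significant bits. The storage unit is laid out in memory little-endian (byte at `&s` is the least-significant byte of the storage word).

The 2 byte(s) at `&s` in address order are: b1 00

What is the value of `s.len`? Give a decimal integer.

49

[0]=0xb1 [1]=0x00 (little-endian) → word 0x00b1
len:6 @ bit 0 → (0x00b1>>0)&0x3f = 0x31  ←
seq:2 @ bit 6 → (0x00b1>>6)&0x3 = 0x2
state:8 @ bit 8 → (0x00b1>>8)&0xff = 0x0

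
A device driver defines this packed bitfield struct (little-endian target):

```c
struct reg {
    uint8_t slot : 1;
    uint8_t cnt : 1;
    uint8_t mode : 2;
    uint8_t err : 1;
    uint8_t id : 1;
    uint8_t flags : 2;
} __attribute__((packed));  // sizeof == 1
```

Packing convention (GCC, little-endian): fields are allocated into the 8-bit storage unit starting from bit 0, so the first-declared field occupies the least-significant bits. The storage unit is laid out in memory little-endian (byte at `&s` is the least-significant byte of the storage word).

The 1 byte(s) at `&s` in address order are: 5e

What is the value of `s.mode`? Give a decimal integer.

[0]=0x5e (little-endian) → word 0x5e
slot [0+:1] = (word>>0) & 0x1 = 0
cnt [1+:1] = (word>>1) & 0x1 = 1
mode [2+:2] = (word>>2) & 0x3 = 3  ←
err [4+:1] = (word>>4) & 0x1 = 1
id [5+:1] = (word>>5) & 0x1 = 0
flags [6+:2] = (word>>6) & 0x3 = 1

3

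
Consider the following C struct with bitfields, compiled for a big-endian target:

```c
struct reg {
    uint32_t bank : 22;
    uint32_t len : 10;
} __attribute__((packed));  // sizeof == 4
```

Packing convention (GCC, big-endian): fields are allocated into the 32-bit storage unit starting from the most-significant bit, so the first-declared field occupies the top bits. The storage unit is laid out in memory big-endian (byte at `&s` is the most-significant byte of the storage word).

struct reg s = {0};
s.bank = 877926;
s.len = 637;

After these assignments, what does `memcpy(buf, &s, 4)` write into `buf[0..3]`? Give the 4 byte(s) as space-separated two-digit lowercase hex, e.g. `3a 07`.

[10+:22] bank=877926 & 0x3fffff = 0xd6566; word=0x35959800
[0+:10] len=637 & 0x3ff = 0x27d; word=0x35959a7d
word = 0x35959a7d → big-endian bytes:
  [0]=0x35  [1]=0x95  [2]=0x9a  [3]=0x7d

35 95 9a 7d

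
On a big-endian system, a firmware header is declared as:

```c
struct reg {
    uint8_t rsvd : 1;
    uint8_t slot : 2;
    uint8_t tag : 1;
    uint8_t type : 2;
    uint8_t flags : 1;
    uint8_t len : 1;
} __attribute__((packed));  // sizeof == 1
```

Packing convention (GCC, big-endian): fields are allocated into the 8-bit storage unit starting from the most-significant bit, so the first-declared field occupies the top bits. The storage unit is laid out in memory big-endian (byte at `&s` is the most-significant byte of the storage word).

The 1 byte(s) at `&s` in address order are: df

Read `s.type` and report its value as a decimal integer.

3

[0]=0xdf (big-endian) → word 0xdf
rsvd:1 @ bit 7 → (0xdf>>7)&0x1 = 0x1
slot:2 @ bit 5 → (0xdf>>5)&0x3 = 0x2
tag:1 @ bit 4 → (0xdf>>4)&0x1 = 0x1
type:2 @ bit 2 → (0xdf>>2)&0x3 = 0x3  ←
flags:1 @ bit 1 → (0xdf>>1)&0x1 = 0x1
len:1 @ bit 0 → (0xdf>>0)&0x1 = 0x1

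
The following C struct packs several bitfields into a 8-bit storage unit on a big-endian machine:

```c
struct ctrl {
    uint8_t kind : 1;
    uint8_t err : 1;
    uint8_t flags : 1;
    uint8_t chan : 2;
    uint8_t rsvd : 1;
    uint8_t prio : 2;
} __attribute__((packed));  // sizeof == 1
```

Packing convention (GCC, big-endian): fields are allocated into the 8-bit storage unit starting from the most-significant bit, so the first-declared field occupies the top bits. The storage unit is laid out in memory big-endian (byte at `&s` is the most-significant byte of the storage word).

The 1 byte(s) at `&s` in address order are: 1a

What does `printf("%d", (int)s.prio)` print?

[0]=0x1a (big-endian) → word 0x1a
kind:1 @ bit 7 → (0x1a>>7)&0x1 = 0x0
err:1 @ bit 6 → (0x1a>>6)&0x1 = 0x0
flags:1 @ bit 5 → (0x1a>>5)&0x1 = 0x0
chan:2 @ bit 3 → (0x1a>>3)&0x3 = 0x3
rsvd:1 @ bit 2 → (0x1a>>2)&0x1 = 0x0
prio:2 @ bit 0 → (0x1a>>0)&0x3 = 0x2  ←

2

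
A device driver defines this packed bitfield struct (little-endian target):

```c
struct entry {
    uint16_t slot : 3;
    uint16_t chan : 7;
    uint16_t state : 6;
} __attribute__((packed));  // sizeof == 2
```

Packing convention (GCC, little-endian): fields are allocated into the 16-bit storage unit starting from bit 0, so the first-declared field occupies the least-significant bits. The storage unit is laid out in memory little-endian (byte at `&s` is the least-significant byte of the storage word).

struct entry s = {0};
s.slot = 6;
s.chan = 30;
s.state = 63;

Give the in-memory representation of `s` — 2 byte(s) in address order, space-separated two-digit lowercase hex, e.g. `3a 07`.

f6 fc

slot:3 = 6 → 0x6 << 0 → word 0x0006
chan:7 = 30 → 0x1e << 3 → word 0x00f6
state:6 = 63 → 0x3f << 10 → word 0xfcf6
word = 0xfcf6 → little-endian bytes:
  [0]=0xf6  [1]=0xfc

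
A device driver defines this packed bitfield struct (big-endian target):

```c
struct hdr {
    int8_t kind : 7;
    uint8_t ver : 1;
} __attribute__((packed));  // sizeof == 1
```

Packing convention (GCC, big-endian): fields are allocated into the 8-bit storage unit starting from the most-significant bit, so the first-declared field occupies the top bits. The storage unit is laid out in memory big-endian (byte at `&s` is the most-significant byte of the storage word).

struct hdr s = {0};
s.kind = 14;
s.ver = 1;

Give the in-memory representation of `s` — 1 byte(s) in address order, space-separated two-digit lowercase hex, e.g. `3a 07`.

[1+:7] kind=14 & 0x7f = 0xe; word=0x1c
[0+:1] ver=1 & 0x1 = 0x1; word=0x1d
word = 0x1d → big-endian bytes:
  [0]=0x1d

1d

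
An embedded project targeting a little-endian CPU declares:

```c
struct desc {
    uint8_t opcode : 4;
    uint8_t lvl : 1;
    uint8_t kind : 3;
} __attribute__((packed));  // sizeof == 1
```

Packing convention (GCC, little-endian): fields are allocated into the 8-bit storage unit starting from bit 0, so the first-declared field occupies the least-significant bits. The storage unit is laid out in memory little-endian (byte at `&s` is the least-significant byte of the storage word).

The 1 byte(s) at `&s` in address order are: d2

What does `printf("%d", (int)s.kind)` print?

6

[0]=0xd2 (little-endian) → word 0xd2
opcode [0+:4] = (word>>0) & 0xf = 2
lvl [4+:1] = (word>>4) & 0x1 = 1
kind [5+:3] = (word>>5) & 0x7 = 6  ←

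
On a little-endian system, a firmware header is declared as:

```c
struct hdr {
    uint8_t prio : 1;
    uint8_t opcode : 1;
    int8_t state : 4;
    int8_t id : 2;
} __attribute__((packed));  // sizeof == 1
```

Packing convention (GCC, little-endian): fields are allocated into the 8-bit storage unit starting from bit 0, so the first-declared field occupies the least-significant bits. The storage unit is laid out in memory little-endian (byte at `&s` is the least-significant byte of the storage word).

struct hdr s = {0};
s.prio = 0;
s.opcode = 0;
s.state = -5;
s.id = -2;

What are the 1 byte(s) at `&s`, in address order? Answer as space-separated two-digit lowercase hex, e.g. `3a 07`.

[0+:1] prio=0 & 0x1 = 0x0; word=0x00
[1+:1] opcode=0 & 0x1 = 0x0; word=0x00
[2+:4] state=-5 & 0xf = 0xb; word=0x2c
[6+:2] id=-2 & 0x3 = 0x2; word=0xac
word = 0xac → little-endian bytes:
  [0]=0xac

ac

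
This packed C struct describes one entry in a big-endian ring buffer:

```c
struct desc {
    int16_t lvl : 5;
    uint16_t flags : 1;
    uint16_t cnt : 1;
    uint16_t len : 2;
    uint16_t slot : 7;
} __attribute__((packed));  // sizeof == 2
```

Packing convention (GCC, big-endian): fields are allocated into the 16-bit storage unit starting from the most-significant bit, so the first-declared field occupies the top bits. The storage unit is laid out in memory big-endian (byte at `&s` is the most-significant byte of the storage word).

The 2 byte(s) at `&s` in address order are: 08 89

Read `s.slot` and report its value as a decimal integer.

[0]=0x08 [1]=0x89 (big-endian) → word 0x0889
lvl [11+:5] = (word>>11) & 0x1f = 1
flags [10+:1] = (word>>10) & 0x1 = 0
cnt [9+:1] = (word>>9) & 0x1 = 0
len [7+:2] = (word>>7) & 0x3 = 1
slot [0+:7] = (word>>0) & 0x7f = 9  ←

9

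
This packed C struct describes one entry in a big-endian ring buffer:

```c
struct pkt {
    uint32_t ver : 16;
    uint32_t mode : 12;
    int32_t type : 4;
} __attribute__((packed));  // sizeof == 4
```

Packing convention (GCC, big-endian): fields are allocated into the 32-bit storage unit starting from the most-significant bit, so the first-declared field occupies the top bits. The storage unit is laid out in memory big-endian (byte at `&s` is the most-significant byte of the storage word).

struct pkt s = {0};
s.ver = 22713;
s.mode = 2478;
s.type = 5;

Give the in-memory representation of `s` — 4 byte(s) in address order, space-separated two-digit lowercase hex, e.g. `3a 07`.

58 b9 9a e5

[16+:16] ver=22713 & 0xffff = 0x58b9; word=0x58b90000
[4+:12] mode=2478 & 0xfff = 0x9ae; word=0x58b99ae0
[0+:4] type=5 & 0xf = 0x5; word=0x58b99ae5
word = 0x58b99ae5 → big-endian bytes:
  [0]=0x58  [1]=0xb9  [2]=0x9a  [3]=0xe5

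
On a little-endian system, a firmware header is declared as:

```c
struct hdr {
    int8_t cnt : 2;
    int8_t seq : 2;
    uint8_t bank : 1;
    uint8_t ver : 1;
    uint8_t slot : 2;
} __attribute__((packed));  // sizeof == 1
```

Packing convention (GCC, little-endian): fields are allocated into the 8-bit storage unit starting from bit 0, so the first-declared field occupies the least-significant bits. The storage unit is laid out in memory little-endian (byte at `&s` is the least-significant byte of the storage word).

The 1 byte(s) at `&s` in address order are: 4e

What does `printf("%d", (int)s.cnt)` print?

-2

[0]=0x4e (little-endian) → word 0x4e
cnt [0+:2] = (word>>0) & 0x3 = 2  ←
seq [2+:2] = (word>>2) & 0x3 = 3
bank [4+:1] = (word>>4) & 0x1 = 0
ver [5+:1] = (word>>5) & 0x1 = 0
slot [6+:2] = (word>>6) & 0x3 = 1
cnt signed 2b, MSB=1: 2 - 4 = -2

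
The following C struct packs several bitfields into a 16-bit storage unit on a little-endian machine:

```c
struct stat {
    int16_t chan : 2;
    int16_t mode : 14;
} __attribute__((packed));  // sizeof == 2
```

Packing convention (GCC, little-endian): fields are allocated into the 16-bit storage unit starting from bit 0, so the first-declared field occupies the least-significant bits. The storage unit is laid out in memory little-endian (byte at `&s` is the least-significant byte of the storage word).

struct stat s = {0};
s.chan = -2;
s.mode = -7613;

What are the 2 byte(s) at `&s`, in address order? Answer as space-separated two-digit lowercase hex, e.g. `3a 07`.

chan:2 = -2 → 0x2 << 0 → word 0x0002
mode:14 = -7613 → 0x2243 << 2 → word 0x890e
word = 0x890e → little-endian bytes:
  [0]=0x0e  [1]=0x89

0e 89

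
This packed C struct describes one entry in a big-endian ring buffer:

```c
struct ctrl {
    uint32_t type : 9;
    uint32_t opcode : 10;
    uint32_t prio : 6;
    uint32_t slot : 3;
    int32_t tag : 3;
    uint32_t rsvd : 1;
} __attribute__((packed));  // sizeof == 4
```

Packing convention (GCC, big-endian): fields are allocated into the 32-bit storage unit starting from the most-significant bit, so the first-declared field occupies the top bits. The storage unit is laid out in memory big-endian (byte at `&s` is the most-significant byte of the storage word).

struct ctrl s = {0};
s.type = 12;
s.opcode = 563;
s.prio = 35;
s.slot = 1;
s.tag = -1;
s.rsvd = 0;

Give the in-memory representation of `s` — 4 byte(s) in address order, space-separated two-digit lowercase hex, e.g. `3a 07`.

[23+:9] type=12 & 0x1ff = 0xc; word=0x06000000
[13+:10] opcode=563 & 0x3ff = 0x233; word=0x06466000
[7+:6] prio=35 & 0x3f = 0x23; word=0x06467180
[4+:3] slot=1 & 0x7 = 0x1; word=0x06467190
[1+:3] tag=-1 & 0x7 = 0x7; word=0x0646719e
[0+:1] rsvd=0 & 0x1 = 0x0; word=0x0646719e
word = 0x0646719e → big-endian bytes:
  [0]=0x06  [1]=0x46  [2]=0x71  [3]=0x9e

06 46 71 9e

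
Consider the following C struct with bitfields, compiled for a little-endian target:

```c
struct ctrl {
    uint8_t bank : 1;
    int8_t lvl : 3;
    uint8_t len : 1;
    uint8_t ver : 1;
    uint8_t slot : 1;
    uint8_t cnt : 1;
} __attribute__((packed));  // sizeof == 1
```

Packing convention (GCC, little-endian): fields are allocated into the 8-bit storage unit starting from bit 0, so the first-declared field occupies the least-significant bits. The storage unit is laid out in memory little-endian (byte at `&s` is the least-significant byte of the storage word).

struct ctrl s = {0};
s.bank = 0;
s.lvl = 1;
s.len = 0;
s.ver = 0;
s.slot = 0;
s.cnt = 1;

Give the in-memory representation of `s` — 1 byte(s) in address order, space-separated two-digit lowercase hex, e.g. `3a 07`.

bank (1b) val=0 bits=0x0 at bit 0: 0x00
lvl (3b) val=1 bits=0x1 at bit 1: 0x02
len (1b) val=0 bits=0x0 at bit 4: 0x02
ver (1b) val=0 bits=0x0 at bit 5: 0x02
slot (1b) val=0 bits=0x0 at bit 6: 0x02
cnt (1b) val=1 bits=0x1 at bit 7: 0x82
word = 0x82 → little-endian bytes:
  [0]=0x82

82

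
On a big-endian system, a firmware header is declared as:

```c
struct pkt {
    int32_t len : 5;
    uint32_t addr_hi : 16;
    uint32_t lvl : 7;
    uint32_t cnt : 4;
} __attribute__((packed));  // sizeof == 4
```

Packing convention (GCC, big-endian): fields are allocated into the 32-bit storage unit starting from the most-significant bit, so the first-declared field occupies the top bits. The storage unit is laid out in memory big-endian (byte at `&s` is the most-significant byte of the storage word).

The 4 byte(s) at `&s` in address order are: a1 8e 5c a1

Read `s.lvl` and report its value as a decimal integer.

74

[0]=0xa1 [1]=0x8e [2]=0x5c [3]=0xa1 (big-endian) → word 0xa18e5ca1
len:5 @ bit 27 → (0xa18e5ca1>>27)&0x1f = 0x14
addr_hi:16 @ bit 11 → (0xa18e5ca1>>11)&0xffff = 0x31cb
lvl:7 @ bit 4 → (0xa18e5ca1>>4)&0x7f = 0x4a  ←
cnt:4 @ bit 0 → (0xa18e5ca1>>0)&0xf = 0x1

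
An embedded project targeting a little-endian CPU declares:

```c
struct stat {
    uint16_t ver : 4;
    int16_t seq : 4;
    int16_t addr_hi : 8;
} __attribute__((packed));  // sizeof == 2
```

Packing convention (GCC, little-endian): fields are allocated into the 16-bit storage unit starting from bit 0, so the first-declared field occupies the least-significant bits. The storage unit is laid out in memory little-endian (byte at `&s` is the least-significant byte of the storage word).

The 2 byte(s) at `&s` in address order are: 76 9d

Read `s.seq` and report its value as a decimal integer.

7

[0]=0x76 [1]=0x9d (little-endian) → word 0x9d76
ver:4 @ bit 0 → (0x9d76>>0)&0xf = 0x6
seq:4 @ bit 4 → (0x9d76>>4)&0xf = 0x7  ←
addr_hi:8 @ bit 8 → (0x9d76>>8)&0xff = 0x9d
seq signed 4b, MSB=0: value = 7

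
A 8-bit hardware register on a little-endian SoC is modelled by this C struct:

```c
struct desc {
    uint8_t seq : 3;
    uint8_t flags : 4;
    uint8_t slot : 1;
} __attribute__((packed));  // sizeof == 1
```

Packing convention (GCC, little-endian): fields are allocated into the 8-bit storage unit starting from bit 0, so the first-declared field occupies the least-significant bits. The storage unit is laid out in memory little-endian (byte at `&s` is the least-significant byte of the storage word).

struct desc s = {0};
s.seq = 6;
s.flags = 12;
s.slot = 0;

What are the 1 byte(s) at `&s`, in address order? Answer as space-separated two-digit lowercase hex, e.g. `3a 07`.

[0+:3] seq=6 & 0x7 = 0x6; word=0x06
[3+:4] flags=12 & 0xf = 0xc; word=0x66
[7+:1] slot=0 & 0x1 = 0x0; word=0x66
word = 0x66 → little-endian bytes:
  [0]=0x66

66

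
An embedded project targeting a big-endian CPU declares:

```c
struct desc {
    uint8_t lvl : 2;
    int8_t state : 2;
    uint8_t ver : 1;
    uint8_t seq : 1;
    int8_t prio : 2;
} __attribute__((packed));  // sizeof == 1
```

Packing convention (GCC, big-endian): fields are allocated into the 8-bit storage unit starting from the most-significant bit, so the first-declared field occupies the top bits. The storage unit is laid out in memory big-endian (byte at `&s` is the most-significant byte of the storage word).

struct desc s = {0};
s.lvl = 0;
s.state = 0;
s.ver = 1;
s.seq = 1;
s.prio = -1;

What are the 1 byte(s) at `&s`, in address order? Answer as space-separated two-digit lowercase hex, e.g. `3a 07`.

lvl:2 = 0 → 0x0 << 6 → word 0x00
state:2 = 0 → 0x0 << 4 → word 0x00
ver:1 = 1 → 0x1 << 3 → word 0x08
seq:1 = 1 → 0x1 << 2 → word 0x0c
prio:2 = -1 → 0x3 << 0 → word 0x0f
word = 0x0f → big-endian bytes:
  [0]=0x0f

0f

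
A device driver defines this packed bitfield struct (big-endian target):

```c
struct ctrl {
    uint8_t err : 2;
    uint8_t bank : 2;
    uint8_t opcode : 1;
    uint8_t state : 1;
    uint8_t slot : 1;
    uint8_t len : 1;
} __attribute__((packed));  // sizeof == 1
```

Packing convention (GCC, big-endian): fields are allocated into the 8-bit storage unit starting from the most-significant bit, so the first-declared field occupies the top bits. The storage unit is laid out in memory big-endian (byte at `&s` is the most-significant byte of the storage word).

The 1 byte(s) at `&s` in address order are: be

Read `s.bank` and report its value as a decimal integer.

3

[0]=0xbe (big-endian) → word 0xbe
err:2 @ bit 6 → (0xbe>>6)&0x3 = 0x2
bank:2 @ bit 4 → (0xbe>>4)&0x3 = 0x3  ←
opcode:1 @ bit 3 → (0xbe>>3)&0x1 = 0x1
state:1 @ bit 2 → (0xbe>>2)&0x1 = 0x1
slot:1 @ bit 1 → (0xbe>>1)&0x1 = 0x1
len:1 @ bit 0 → (0xbe>>0)&0x1 = 0x0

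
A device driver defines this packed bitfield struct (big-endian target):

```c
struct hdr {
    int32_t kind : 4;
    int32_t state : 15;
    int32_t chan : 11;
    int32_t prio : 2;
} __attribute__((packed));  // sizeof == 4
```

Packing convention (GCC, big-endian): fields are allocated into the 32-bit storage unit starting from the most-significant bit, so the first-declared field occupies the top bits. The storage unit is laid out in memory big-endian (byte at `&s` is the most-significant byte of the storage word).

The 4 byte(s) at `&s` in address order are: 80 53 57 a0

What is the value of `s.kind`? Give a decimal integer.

-8

[0]=0x80 [1]=0x53 [2]=0x57 [3]=0xa0 (big-endian) → word 0x805357a0
kind [28+:4] = (word>>28) & 0xf = 8  ←
state [13+:15] = (word>>13) & 0x7fff = 666
chan [2+:11] = (word>>2) & 0x7ff = 1512
prio [0+:2] = (word>>0) & 0x3 = 0
kind signed 4b, MSB=1: 8 - 16 = -8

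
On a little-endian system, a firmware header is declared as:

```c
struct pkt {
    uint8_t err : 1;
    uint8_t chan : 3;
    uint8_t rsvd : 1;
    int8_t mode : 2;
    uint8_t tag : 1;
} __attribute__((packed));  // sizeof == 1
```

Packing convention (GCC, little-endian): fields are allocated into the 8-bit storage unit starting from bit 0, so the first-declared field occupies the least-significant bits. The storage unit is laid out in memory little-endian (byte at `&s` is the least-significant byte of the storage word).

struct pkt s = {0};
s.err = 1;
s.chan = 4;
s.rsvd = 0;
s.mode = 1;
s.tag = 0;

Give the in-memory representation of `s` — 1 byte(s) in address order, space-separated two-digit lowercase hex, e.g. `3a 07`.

err (1b) val=1 bits=0x1 at bit 0: 0x01
chan (3b) val=4 bits=0x4 at bit 1: 0x09
rsvd (1b) val=0 bits=0x0 at bit 4: 0x09
mode (2b) val=1 bits=0x1 at bit 5: 0x29
tag (1b) val=0 bits=0x0 at bit 7: 0x29
word = 0x29 → little-endian bytes:
  [0]=0x29

29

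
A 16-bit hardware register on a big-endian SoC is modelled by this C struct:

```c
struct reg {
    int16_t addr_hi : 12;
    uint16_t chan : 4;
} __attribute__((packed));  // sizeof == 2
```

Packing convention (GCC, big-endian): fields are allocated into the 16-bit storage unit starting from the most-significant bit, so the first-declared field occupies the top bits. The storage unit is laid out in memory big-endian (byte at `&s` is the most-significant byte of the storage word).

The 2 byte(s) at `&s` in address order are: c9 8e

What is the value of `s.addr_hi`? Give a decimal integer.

[0]=0xc9 [1]=0x8e (big-endian) → word 0xc98e
addr_hi:12 @ bit 4 → (0xc98e>>4)&0xfff = 0xc98  ←
chan:4 @ bit 0 → (0xc98e>>0)&0xf = 0xe
addr_hi signed 12b, MSB=1: 3224 - 4096 = -872

-872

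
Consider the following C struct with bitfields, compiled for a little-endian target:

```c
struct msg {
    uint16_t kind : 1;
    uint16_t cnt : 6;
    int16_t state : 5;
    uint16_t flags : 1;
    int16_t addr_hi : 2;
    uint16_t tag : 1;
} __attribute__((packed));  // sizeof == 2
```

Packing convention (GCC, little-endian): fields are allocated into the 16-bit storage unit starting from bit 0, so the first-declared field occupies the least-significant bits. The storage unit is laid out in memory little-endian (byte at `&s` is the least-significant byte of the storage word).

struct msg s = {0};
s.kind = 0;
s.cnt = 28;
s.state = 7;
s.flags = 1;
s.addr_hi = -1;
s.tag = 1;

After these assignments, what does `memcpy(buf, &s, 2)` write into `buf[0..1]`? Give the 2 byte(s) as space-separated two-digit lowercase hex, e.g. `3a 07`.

b8 f3

kind (1b) val=0 bits=0x0 at bit 0: 0x0000
cnt (6b) val=28 bits=0x1c at bit 1: 0x0038
state (5b) val=7 bits=0x7 at bit 7: 0x03b8
flags (1b) val=1 bits=0x1 at bit 12: 0x13b8
addr_hi (2b) val=-1 bits=0x3 at bit 13: 0x73b8
tag (1b) val=1 bits=0x1 at bit 15: 0xf3b8
word = 0xf3b8 → little-endian bytes:
  [0]=0xb8  [1]=0xf3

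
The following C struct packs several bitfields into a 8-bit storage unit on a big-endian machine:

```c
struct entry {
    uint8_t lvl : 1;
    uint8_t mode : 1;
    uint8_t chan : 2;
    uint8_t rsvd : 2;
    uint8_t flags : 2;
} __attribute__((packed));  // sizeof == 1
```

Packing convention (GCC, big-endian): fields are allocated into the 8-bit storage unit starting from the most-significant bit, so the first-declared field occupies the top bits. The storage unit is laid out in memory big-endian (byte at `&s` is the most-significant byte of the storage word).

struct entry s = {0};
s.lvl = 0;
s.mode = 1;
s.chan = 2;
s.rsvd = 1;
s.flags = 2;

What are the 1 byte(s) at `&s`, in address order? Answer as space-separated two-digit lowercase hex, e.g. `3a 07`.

lvl:1 = 0 → 0x0 << 7 → word 0x00
mode:1 = 1 → 0x1 << 6 → word 0x40
chan:2 = 2 → 0x2 << 4 → word 0x60
rsvd:2 = 1 → 0x1 << 2 → word 0x64
flags:2 = 2 → 0x2 << 0 → word 0x66
word = 0x66 → big-endian bytes:
  [0]=0x66

66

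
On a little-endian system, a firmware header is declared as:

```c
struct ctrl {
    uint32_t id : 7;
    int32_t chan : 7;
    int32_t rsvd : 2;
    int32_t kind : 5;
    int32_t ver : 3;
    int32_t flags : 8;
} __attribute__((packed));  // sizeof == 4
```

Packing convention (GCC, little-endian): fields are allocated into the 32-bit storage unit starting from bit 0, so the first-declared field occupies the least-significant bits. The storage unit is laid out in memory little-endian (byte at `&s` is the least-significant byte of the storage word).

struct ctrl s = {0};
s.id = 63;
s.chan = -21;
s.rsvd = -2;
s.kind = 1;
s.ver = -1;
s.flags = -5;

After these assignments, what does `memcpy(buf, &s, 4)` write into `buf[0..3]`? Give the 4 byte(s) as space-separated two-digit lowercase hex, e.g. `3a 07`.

[0+:7] id=63 & 0x7f = 0x3f; word=0x0000003f
[7+:7] chan=-21 & 0x7f = 0x6b; word=0x000035bf
[14+:2] rsvd=-2 & 0x3 = 0x2; word=0x0000b5bf
[16+:5] kind=1 & 0x1f = 0x1; word=0x0001b5bf
[21+:3] ver=-1 & 0x7 = 0x7; word=0x00e1b5bf
[24+:8] flags=-5 & 0xff = 0xfb; word=0xfbe1b5bf
word = 0xfbe1b5bf → little-endian bytes:
  [0]=0xbf  [1]=0xb5  [2]=0xe1  [3]=0xfb

bf b5 e1 fb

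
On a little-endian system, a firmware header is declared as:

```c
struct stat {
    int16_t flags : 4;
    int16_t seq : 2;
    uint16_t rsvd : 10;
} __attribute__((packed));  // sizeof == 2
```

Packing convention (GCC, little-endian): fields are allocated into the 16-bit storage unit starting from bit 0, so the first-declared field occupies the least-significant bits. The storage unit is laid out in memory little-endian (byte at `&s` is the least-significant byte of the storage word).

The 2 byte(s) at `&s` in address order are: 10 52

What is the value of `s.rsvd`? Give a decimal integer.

328

[0]=0x10 [1]=0x52 (little-endian) → word 0x5210
flags [0+:4] = (word>>0) & 0xf = 0
seq [4+:2] = (word>>4) & 0x3 = 1
rsvd [6+:10] = (word>>6) & 0x3ff = 328  ←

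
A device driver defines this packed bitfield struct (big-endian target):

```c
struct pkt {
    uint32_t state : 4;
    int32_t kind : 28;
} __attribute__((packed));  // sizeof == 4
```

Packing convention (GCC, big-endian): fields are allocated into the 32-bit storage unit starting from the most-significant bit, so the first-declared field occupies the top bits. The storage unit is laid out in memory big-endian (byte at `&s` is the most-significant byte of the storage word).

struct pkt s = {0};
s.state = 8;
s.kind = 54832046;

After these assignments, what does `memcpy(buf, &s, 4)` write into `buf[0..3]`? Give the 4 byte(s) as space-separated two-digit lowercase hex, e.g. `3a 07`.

state:4 = 8 → 0x8 << 28 → word 0x80000000
kind:28 = 54832046 → 0x344abae << 0 → word 0x8344abae
word = 0x8344abae → big-endian bytes:
  [0]=0x83  [1]=0x44  [2]=0xab  [3]=0xae

83 44 ab ae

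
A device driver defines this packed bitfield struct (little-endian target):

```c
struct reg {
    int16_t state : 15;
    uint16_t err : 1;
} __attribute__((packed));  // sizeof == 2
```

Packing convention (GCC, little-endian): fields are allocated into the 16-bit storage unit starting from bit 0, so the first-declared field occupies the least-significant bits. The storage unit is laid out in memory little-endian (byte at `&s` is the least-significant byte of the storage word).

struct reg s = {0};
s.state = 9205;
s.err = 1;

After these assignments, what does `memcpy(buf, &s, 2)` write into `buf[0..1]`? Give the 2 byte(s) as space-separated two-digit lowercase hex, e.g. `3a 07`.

f5 a3

[0+:15] state=9205 & 0x7fff = 0x23f5; word=0x23f5
[15+:1] err=1 & 0x1 = 0x1; word=0xa3f5
word = 0xa3f5 → little-endian bytes:
  [0]=0xf5  [1]=0xa3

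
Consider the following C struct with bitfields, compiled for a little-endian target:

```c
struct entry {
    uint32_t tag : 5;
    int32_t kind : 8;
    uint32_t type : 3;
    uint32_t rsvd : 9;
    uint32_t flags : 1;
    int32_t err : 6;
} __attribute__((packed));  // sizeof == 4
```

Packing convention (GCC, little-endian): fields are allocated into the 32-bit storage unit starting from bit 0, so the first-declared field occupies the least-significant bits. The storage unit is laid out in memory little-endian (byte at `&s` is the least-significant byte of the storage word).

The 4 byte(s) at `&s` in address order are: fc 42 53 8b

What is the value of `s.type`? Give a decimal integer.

2

[0]=0xfc [1]=0x42 [2]=0x53 [3]=0x8b (little-endian) → word 0x8b5342fc
tag:5 @ bit 0 → (0x8b5342fc>>0)&0x1f = 0x1c
kind:8 @ bit 5 → (0x8b5342fc>>5)&0xff = 0x17
type:3 @ bit 13 → (0x8b5342fc>>13)&0x7 = 0x2  ←
rsvd:9 @ bit 16 → (0x8b5342fc>>16)&0x1ff = 0x153
flags:1 @ bit 25 → (0x8b5342fc>>25)&0x1 = 0x1
err:6 @ bit 26 → (0x8b5342fc>>26)&0x3f = 0x22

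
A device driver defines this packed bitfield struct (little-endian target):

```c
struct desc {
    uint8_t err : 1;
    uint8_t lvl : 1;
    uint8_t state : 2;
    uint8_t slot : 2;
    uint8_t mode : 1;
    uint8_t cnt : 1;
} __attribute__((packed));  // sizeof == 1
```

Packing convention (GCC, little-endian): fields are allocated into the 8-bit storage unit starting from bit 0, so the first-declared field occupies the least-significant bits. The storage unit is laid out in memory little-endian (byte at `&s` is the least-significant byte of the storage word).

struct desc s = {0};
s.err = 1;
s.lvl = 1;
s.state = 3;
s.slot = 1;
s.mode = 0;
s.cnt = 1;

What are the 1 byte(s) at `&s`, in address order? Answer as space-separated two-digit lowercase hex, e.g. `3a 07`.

[0+:1] err=1 & 0x1 = 0x1; word=0x01
[1+:1] lvl=1 & 0x1 = 0x1; word=0x03
[2+:2] state=3 & 0x3 = 0x3; word=0x0f
[4+:2] slot=1 & 0x3 = 0x1; word=0x1f
[6+:1] mode=0 & 0x1 = 0x0; word=0x1f
[7+:1] cnt=1 & 0x1 = 0x1; word=0x9f
word = 0x9f → little-endian bytes:
  [0]=0x9f

9f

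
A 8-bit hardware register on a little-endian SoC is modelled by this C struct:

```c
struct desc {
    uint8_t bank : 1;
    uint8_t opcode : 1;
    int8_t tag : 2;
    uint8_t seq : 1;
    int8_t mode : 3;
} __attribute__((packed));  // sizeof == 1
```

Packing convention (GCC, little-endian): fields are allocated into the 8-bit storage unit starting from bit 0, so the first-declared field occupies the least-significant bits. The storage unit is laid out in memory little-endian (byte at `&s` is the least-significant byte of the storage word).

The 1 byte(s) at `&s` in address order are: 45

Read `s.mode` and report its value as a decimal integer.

[0]=0x45 (little-endian) → word 0x45
bank [0+:1] = (word>>0) & 0x1 = 1
opcode [1+:1] = (word>>1) & 0x1 = 0
tag [2+:2] = (word>>2) & 0x3 = 1
seq [4+:1] = (word>>4) & 0x1 = 0
mode [5+:3] = (word>>5) & 0x7 = 2  ←
mode signed 3b, MSB=0: value = 2

2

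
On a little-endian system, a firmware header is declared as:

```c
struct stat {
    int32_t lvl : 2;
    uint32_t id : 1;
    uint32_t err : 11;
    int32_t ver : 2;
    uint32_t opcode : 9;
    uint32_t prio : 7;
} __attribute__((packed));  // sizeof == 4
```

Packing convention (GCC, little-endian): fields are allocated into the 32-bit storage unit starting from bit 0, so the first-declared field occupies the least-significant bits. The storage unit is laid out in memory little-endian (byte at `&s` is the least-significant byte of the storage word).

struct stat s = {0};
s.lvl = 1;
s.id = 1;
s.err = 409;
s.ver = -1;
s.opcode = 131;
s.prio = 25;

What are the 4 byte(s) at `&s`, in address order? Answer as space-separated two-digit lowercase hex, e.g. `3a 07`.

lvl (2b) val=1 bits=0x1 at bit 0: 0x00000001
id (1b) val=1 bits=0x1 at bit 2: 0x00000005
err (11b) val=409 bits=0x199 at bit 3: 0x00000ccd
ver (2b) val=-1 bits=0x3 at bit 14: 0x0000cccd
opcode (9b) val=131 bits=0x83 at bit 16: 0x0083cccd
prio (7b) val=25 bits=0x19 at bit 25: 0x3283cccd
word = 0x3283cccd → little-endian bytes:
  [0]=0xcd  [1]=0xcc  [2]=0x83  [3]=0x32

cd cc 83 32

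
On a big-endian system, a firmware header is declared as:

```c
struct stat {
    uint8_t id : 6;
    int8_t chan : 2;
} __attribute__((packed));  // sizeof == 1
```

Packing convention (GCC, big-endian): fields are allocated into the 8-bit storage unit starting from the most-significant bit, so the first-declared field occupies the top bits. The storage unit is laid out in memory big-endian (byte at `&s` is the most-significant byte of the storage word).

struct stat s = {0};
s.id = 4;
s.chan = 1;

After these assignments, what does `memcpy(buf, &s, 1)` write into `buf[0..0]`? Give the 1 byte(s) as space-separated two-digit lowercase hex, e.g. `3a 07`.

11

[2+:6] id=4 & 0x3f = 0x4; word=0x10
[0+:2] chan=1 & 0x3 = 0x1; word=0x11
word = 0x11 → big-endian bytes:
  [0]=0x11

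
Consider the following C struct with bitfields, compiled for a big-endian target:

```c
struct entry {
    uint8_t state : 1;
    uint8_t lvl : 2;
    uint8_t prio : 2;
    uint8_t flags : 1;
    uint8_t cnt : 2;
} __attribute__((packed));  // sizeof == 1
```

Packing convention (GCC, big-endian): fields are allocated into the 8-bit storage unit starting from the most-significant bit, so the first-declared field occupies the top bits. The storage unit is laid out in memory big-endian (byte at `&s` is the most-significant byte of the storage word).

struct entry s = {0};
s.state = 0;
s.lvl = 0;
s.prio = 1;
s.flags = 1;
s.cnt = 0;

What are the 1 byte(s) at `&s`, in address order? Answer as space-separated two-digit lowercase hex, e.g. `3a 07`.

0c

[7+:1] state=0 & 0x1 = 0x0; word=0x00
[5+:2] lvl=0 & 0x3 = 0x0; word=0x00
[3+:2] prio=1 & 0x3 = 0x1; word=0x08
[2+:1] flags=1 & 0x1 = 0x1; word=0x0c
[0+:2] cnt=0 & 0x3 = 0x0; word=0x0c
word = 0x0c → big-endian bytes:
  [0]=0x0c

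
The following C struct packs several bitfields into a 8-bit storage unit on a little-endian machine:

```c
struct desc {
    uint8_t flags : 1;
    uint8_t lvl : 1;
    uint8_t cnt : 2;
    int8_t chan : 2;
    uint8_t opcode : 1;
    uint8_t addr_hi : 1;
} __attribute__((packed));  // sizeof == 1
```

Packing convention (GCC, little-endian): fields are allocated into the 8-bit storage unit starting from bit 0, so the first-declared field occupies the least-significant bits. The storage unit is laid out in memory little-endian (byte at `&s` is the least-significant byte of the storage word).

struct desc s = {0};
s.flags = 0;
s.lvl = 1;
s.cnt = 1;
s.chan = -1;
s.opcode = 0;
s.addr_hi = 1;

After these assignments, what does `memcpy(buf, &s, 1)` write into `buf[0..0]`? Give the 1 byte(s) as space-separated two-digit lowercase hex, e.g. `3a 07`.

b6

flags (1b) val=0 bits=0x0 at bit 0: 0x00
lvl (1b) val=1 bits=0x1 at bit 1: 0x02
cnt (2b) val=1 bits=0x1 at bit 2: 0x06
chan (2b) val=-1 bits=0x3 at bit 4: 0x36
opcode (1b) val=0 bits=0x0 at bit 6: 0x36
addr_hi (1b) val=1 bits=0x1 at bit 7: 0xb6
word = 0xb6 → little-endian bytes:
  [0]=0xb6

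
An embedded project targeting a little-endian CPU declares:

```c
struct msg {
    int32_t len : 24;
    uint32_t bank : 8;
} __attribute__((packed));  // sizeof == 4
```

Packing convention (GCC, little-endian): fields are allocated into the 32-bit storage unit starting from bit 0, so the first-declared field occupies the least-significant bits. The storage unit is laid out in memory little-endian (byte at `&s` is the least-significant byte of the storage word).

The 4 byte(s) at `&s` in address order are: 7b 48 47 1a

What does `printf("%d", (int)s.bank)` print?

26

[0]=0x7b [1]=0x48 [2]=0x47 [3]=0x1a (little-endian) → word 0x1a47487b
len:24 @ bit 0 → (0x1a47487b>>0)&0xffffff = 0x47487b
bank:8 @ bit 24 → (0x1a47487b>>24)&0xff = 0x1a  ←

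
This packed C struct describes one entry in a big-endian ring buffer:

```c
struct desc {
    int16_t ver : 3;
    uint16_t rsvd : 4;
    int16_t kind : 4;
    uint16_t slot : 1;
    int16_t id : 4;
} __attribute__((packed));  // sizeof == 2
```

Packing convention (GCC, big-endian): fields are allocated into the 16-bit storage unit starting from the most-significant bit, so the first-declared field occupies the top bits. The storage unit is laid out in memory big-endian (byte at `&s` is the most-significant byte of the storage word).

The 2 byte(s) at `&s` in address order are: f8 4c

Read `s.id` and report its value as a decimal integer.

-4

[0]=0xf8 [1]=0x4c (big-endian) → word 0xf84c
ver [13+:3] = (word>>13) & 0x7 = 7
rsvd [9+:4] = (word>>9) & 0xf = 12
kind [5+:4] = (word>>5) & 0xf = 2
slot [4+:1] = (word>>4) & 0x1 = 0
id [0+:4] = (word>>0) & 0xf = 12  ←
id signed 4b, MSB=1: 12 - 16 = -4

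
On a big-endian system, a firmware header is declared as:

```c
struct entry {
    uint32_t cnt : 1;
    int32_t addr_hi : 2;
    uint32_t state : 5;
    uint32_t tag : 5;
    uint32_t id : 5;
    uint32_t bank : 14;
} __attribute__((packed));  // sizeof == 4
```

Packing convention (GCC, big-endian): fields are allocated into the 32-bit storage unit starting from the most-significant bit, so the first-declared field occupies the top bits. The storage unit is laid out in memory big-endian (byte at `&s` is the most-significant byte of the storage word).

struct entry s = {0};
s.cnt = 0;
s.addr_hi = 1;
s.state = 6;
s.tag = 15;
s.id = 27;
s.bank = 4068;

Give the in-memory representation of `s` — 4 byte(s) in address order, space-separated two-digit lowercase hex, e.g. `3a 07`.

cnt:1 = 0 → 0x0 << 31 → word 0x00000000
addr_hi:2 = 1 → 0x1 << 29 → word 0x20000000
state:5 = 6 → 0x6 << 24 → word 0x26000000
tag:5 = 15 → 0xf << 19 → word 0x26780000
id:5 = 27 → 0x1b << 14 → word 0x267ec000
bank:14 = 4068 → 0xfe4 << 0 → word 0x267ecfe4
word = 0x267ecfe4 → big-endian bytes:
  [0]=0x26  [1]=0x7e  [2]=0xcf  [3]=0xe4

26 7e cf e4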